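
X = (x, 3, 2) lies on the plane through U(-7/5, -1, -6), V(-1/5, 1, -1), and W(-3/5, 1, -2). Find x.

1/5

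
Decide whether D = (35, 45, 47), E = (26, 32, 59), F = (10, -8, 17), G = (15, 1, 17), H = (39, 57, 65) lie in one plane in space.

Yes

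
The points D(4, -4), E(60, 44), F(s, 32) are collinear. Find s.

46

Collinearity: (F − D) must be parallel to (E − D) = (56, 48).
Cross-multiplying the components: (s − 4)·(48) = (36)·(56).
Solving gives s = 46.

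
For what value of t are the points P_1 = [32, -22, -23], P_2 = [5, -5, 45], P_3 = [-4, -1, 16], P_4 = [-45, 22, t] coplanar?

Normal to plane P_1P_2P_3: n = (-765, -1395, 45); plane equation n·P = 5175.
Requiring n·P_4 = 5175: (45)t + (3735) = 5175.
So t = 32.

32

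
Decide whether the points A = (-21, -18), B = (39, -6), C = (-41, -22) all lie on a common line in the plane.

AB = (60, 12), AC = (-20, -4).
Twice the signed area of △ABC is (60)(-4) − (12)(-20) = 0.
The triangle is degenerate (zero area), so the points are collinear.

Yes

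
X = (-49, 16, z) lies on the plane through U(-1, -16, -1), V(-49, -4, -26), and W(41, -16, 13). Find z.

-41

The plane through U, V, W has equation 168x − 378y − 504z = 6384.
Substituting X: (-504)z + (-14280) = 6384, so z = -41.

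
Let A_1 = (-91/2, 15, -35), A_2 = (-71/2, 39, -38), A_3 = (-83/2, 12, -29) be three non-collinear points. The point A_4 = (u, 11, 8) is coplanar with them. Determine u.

-15/2

The plane through A_1, A_2, A_3 has equation 135x − 72y − 126z = -5625/2.
Substituting A_4: (135)u + (-1800) = -5625/2, so u = -15/2.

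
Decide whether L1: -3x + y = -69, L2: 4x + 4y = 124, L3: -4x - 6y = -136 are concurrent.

Intersecting L1 and L2: solving the 2×2 system gives (x, y) = (25, 6).
Substitute into L3: (-4)(25) + (-6)(6) = -136.
This equals -136, so (25, 6) lies on all three lines and they are concurrent.

Yes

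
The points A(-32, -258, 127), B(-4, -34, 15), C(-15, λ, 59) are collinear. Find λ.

-122

Direction AB = (28, 224, -112). From the x-coordinate of C, the parameter along the line is τ = (-15 − (-32))/28 = 17/28.
Then λ = (-258) + 17/28·(224) = -122.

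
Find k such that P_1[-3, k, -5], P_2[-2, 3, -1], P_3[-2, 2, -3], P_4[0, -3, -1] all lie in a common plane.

The points are coplanar iff P_1P_2 · (P_1P_3 × P_1P_4) = 0.
Expanding, this is linear in k: (4)k + (-16) = 0.
So k = 4.

4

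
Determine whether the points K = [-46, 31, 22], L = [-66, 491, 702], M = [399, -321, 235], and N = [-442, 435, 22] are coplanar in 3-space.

No

With K as base: KL = (-20, 460, 680), KM = (445, -352, 213), KN = (-396, 404, 0).
KM × KN = (-86052, -84348, 40388).
KL · (KM × KN) = -9615200.
Since -9615200 ≠ 0, the four points are not coplanar.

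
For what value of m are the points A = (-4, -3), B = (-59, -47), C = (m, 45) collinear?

56

The three points are collinear iff det[AB; AC] = 0.
This determinant is linear in m: (44)m + (-2464) = 0, so m = 56.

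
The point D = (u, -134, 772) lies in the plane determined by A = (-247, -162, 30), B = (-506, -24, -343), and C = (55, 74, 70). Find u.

Coplanarity requires AB · (AC × AD) = 0.
AB = (-259, 138, -373), AC = (302, 236, 40); the triple product is linear in u with coefficient 93548 and constant term -56035252.
Setting it to zero: u = 599.

599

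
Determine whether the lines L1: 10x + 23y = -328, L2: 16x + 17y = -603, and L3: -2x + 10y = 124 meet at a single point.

No

The three lines meet at one point iff the augmented coefficient matrix [aᵢ bᵢ cᵢ] has rank < 3, i.e. its determinant vanishes.
Here the determinant is -146.
Nonzero, so no common point exists.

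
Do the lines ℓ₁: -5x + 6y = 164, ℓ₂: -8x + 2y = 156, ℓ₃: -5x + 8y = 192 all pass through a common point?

Intersecting ℓ₁ and ℓ₂: solving the 2×2 system gives (x, y) = (-16, 14).
Substitute into ℓ₃: (-5)(-16) + (8)(14) = 192.
This equals 192, so (-16, 14) lies on all three lines and they are concurrent.

Yes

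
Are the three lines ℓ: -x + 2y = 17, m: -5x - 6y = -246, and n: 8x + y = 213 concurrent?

Intersecting ℓ and m: solving the 2×2 system gives (x, y) = (195/8, 331/16).
Substitute into n: (8)(195/8) + (1)(331/16) = 3451/16.
But n requires 213 ≠ 3451/16, so the three lines have no common point.

No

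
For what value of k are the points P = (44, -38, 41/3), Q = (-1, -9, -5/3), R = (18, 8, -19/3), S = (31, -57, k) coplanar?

59/3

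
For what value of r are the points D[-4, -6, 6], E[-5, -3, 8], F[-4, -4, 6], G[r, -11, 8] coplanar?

-5

Coplanarity ⇔ det[DE; DF; DG] = 0.
Expanding, this is linear in r: (-4)r + (-20) = 0.
So r = -5.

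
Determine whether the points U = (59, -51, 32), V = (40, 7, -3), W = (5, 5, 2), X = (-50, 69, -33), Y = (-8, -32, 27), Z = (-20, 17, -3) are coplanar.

Yes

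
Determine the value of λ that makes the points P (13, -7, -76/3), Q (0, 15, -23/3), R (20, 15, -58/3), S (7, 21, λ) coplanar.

Coplanarity ⇔ det[PQ; PR; PS] = 0.
Expanding, this is linear in λ: (-440)λ + (-3960) = 0.
So λ = -9.

-9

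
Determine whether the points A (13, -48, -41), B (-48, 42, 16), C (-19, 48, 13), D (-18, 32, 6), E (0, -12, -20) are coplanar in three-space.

No

The plane through A, B, C has normal n = AB × AC = (-612, 1470, -2976) and equation n·P = 43500.
Checking the remaining points: n·D = 40200, n·E = 41880.
Since n·D = 40200 ≠ 43500, D is off the plane and the points are not all coplanar.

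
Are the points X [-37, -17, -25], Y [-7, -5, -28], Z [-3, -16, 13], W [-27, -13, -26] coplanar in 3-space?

Yes

The four points are coplanar iff the 3×3 determinant with rows XY, XZ, XW is zero.
Rows: (30, 12, -3), (34, 1, 38), (10, 4, -1).
Expanding along the first row: (30)(-153) − (12)(-414) + (-3)(126) = 0.
Zero determinant ⇒ coplanar.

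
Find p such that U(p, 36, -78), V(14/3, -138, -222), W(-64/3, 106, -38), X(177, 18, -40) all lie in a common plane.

Coplanarity ⇔ det[UV; UW; UX] = 0.
Expanding, this is linear in p: (-15704)p + (1114984/3) = 0.
So p = 71/3.

71/3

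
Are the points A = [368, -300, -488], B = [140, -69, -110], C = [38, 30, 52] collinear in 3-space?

No

AB = (-228, 231, 378), AC = (-330, 330, 540).
AB × AC = (0, -1620, 990).
The cross product is nonzero, so the points do not lie on one line.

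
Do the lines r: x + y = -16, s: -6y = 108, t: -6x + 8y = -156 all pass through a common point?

Intersecting r and s: solving the 2×2 system gives (x, y) = (2, -18).
Substitute into t: (-6)(2) + (8)(-18) = -156.
This equals -156, so (2, -18) lies on all three lines and they are concurrent.

Yes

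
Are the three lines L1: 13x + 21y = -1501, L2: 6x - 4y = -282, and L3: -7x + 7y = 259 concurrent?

Yes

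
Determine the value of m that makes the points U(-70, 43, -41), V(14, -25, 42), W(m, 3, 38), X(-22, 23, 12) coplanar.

4

Coplanarity ⇔ det[UV; UW; UX] = 0.
Expanding, this is linear in m: (1944)m + (-7776) = 0.
So m = 4.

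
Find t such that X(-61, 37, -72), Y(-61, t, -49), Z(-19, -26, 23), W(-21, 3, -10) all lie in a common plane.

16

The points are coplanar iff XY · (XZ × XW) = 0.
Expanding, this is linear in t: (1196)t + (-19136) = 0.
So t = 16.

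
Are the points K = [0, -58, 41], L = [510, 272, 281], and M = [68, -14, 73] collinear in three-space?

Yes

KL = (510, 330, 240), KM = (68, 44, 32).
KL × KM = (0, 0, 0).
The cross product vanishes, so the three points are collinear.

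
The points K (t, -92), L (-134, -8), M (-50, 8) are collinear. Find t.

Collinearity: (K − L) must be parallel to (M − L) = (84, 16).
Cross-multiplying the components: (t − (-134))·(16) = (-84)·(84).
Solving gives t = -575.

-575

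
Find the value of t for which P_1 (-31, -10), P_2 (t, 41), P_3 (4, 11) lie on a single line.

Collinearity: (P_2 − P_1) must be parallel to (P_3 − P_1) = (35, 21).
Cross-multiplying the components: (t − (-31))·(21) = (51)·(35).
Solving gives t = 54.

54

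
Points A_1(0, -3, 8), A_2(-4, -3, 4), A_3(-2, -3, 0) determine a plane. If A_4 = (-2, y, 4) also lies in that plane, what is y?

-3

A normal to the plane is n = A_1A_2 × A_1A_3 = (0, -24, 0).
A_4 lies in the plane iff n · A_1A_4 = 0.
This gives (-24)y + (-72) = 0, so y = -3.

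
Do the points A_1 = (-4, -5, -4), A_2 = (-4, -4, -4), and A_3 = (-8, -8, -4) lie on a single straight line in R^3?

A_1A_2 = (0, 1, 0), A_1A_3 = (-4, -3, 0).
A_1A_2 × A_1A_3 = (0, 0, 4).
The cross product is nonzero, so the points do not lie on one line.

No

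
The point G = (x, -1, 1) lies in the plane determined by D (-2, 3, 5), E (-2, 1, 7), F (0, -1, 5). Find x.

The plane through D, E, F has equation 8x + 4y + 4z = 16.
Substituting G: (8)x + (0) = 16, so x = 2.

2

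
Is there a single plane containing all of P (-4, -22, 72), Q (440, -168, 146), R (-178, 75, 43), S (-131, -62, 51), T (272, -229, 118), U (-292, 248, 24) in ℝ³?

No

The plane through P, Q, R has normal n = PQ × PR = (-2944, 0, 17664) and equation n·X = 1283584.
Checking the remaining points: n·S = 1286528, n·T = 1283584, n·U = 1283584.
Since n·S = 1286528 ≠ 1283584, S is off the plane and the points are not all coplanar.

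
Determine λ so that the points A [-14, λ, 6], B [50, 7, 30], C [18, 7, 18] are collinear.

7

Collinearity requires AB × AC = 0; each component is linear in λ.
The x-component gives (12)λ + (-84) = 0, so λ = 7.
The remaining components then also vanish.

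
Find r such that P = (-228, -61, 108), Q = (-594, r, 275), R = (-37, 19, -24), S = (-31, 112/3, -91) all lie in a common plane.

-578/3

Coplanarity ⇔ det[PQ; PR; PS] = 0.
Expanding, this is linear in r: (12005)r + (6938890/3) = 0.
So r = -578/3.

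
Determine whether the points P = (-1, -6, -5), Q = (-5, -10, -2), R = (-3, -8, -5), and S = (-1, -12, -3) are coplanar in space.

With P as base: PQ = (-4, -4, 3), PR = (-2, -2, 0), PS = (0, -6, 2).
PR × PS = (-4, 4, 12).
PQ · (PR × PS) = 36.
Since 36 ≠ 0, the four points are not coplanar.

No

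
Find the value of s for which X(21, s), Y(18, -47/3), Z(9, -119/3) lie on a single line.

-23/3

The three points are collinear iff det[XY; XZ] = 0.
This determinant is linear in s: (-9)s + (-69) = 0, so s = -23/3.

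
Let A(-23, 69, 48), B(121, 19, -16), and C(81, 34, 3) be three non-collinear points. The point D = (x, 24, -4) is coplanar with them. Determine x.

17

A normal to the plane is n = AB × AC = (10, -176, 160).
D lies in the plane iff n · AD = 0.
This gives (10)x + (-170) = 0, so x = 17.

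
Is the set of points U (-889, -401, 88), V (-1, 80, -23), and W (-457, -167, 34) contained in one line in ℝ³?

Yes

UV = (888, 481, -111), UW = (432, 234, -54).
Each component of UW is 18/37 times the corresponding component of UV, so UW = 18/37·UV and the points are collinear.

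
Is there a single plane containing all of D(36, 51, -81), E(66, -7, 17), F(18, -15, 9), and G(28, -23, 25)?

No

The four points are coplanar iff the 3×3 determinant with rows DE, DF, DG is zero.
Rows: (30, -58, 98), (-18, -66, 90), (-8, -74, 106).
Expanding along the first row: (30)(-336) − (-58)(-1188) + (98)(804) = -192.
Nonzero ⇒ not coplanar.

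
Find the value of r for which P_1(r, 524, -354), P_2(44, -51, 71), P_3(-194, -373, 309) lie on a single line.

Direction P_2P_3 = (-238, -322, 238). From the y-coordinate of P_1, the parameter along the line is τ = (524 − (-51))/(-322) = -25/14.
Then r = 44 + (-25/14)·(-238) = 469.

469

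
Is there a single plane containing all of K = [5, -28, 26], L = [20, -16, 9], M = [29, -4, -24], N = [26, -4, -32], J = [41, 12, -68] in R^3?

The plane through K, L, M has normal n = KL × KM = (-192, 342, 72) and equation n·P = -8664.
Checking the remaining points: n·N = -8664, n·J = -8664.
All equal -8664, so all 5 points lie in one plane.

Yes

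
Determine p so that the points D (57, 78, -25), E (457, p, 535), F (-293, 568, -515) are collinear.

-482

Direction DF = (-350, 490, -490). From the x-coordinate of E, the parameter along the line is τ = (457 − 57)/(-350) = -8/7.
Then p = 78 + (-8/7)·(490) = -482.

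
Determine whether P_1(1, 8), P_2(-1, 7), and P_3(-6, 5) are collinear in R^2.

No

P_1P_2 = (-2, -1), P_1P_3 = (-7, -3).
If collinear, P_1P_3 would be a scalar multiple of P_1P_2. But (-2)·(-3) ≠ (-1)·(-7) (difference -1), so they are not parallel; the points are not collinear.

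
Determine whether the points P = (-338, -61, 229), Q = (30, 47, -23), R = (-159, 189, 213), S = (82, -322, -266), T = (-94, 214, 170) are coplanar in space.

The plane through P, Q, R has normal n = PQ × PR = (61272, -39220, 72668) and equation n·X = -1676544.
Checking the remaining points: n·S = -1676544, n·T = -1799088.
Since n·T = -1799088 ≠ -1676544, T is off the plane and the points are not all coplanar.

No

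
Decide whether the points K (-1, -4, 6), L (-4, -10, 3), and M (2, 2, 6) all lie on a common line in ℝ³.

KL = (-3, -6, -3), KM = (3, 6, 0).
Comparing components 2 and 3: (-6)(0) − (-3)(6) = 18 ≠ 0, so KL and KM are not parallel and the points are not collinear.

No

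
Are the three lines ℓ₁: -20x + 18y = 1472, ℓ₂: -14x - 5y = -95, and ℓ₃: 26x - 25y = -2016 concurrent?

Lines aᵢx + bᵢy = cᵢ with pairwise distinct directions are concurrent exactly when det[aᵢ bᵢ cᵢ] = 0.
Here the determinant is -32.
Nonzero, so no common point exists.

No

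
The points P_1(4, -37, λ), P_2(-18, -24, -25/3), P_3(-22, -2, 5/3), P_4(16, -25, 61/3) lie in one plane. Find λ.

The points are coplanar iff P_1P_2 · (P_1P_3 × P_1P_4) = 0.
Expanding, this is linear in λ: (744)λ + (-1984) = 0.
So λ = 8/3.

8/3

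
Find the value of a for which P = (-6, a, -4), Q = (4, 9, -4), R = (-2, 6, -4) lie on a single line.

4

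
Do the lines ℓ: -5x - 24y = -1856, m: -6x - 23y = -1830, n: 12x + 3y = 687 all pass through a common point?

No

Intersecting ℓ and m: solving the 2×2 system gives (x, y) = (1232/29, 1986/29).
Substitute into n: (12)(1232/29) + (3)(1986/29) = 20742/29.
But n requires 687 ≠ 20742/29, so the three lines have no common point.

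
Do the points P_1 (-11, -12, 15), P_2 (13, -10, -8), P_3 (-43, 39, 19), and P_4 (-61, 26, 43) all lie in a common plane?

A normal to the plane through P_1, P_2, P_3 is n = P_1P_2 × P_1P_3 = (1181, 640, 1288).
The plane has equation n·P = -1351. For P_4: n·P_4 = -17.
-17 ≠ -1351, so P_4 is off the plane.

No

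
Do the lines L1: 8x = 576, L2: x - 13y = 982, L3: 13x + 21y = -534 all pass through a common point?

Intersecting L1 and L2: solving the 2×2 system gives (x, y) = (72, -70).
Substitute into L3: (13)(72) + (21)(-70) = -534.
This equals -534, so (72, -70) lies on all three lines and they are concurrent.

Yes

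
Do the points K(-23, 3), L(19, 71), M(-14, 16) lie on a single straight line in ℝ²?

KL = (42, 68), KM = (9, 13).
det[KL; KM] = (42)(13) − (68)(9) = -66.
The determinant is nonzero, so they are not collinear.

No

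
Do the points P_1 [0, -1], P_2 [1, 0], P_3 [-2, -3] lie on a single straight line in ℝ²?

Yes

P_1P_2 = (1, 1), P_1P_3 = (-2, -2).
Twice the signed area of △P_1P_2P_3 is (1)(-2) − (1)(-2) = 0.
The triangle is degenerate (zero area), so the points are collinear.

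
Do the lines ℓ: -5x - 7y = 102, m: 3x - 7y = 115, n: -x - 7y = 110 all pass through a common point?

No

Lines aᵢx + bᵢy = cᵢ with pairwise distinct directions are concurrent exactly when det[aᵢ bᵢ cᵢ] = 0.
Here the determinant is 84.
Nonzero, so no common point exists.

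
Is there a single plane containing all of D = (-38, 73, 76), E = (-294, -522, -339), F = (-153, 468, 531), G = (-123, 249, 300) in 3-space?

With D as base: DE = (-256, -595, -415), DF = (-115, 395, 455), DG = (-85, 176, 224).
DF × DG = (8400, -12915, 13335).
DE · (DF × DG) = 0.
The scalar triple product vanishes, so the four points are coplanar.

Yes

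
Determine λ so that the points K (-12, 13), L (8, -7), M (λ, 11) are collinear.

The three points are collinear iff det[KL; KM] = 0.
This determinant is linear in λ: (20)λ + (200) = 0, so λ = -10.

-10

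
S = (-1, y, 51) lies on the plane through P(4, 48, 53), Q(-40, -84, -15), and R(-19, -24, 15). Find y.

40

Coplanarity requires PQ · (PR × PS) = 0.
PQ = (-44, -132, -68), PR = (-23, -72, -38); the triple product is linear in y with coefficient -108 and constant term 4320.
Setting it to zero: y = 40.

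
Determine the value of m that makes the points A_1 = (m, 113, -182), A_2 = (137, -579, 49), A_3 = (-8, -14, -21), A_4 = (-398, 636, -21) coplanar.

362

Coplanarity ⇔ det[A_1A_2; A_1A_3; A_1A_4] = 0.
Expanding, this is linear in m: (-45500)m + (16471000) = 0.
So m = 362.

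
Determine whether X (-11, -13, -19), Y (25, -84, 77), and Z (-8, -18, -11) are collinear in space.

No

XY = (36, -71, 96), XZ = (3, -5, 8).
Comparing components 2 and 3: (-71)(8) − (96)(-5) = -88 ≠ 0, so XY and XZ are not parallel and the points are not collinear.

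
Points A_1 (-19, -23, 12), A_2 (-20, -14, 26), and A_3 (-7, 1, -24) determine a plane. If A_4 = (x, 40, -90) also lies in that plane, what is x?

14

The plane through A_1, A_2, A_3 has equation −660x + 132y − 132z = 7920.
Substituting A_4: (-660)x + (17160) = 7920, so x = 14.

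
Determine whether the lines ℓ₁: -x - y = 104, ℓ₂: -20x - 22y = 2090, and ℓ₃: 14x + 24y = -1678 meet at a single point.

No

The three lines meet at one point iff the augmented coefficient matrix [aᵢ bᵢ cᵢ] has rank < 3, i.e. its determinant vanishes.
Here the determinant is -344.
Nonzero, so no common point exists.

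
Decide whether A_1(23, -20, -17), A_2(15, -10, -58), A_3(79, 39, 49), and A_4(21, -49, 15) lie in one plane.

No

With A_1 as base: A_1A_2 = (-8, 10, -41), A_1A_3 = (56, 59, 66), A_1A_4 = (-2, -29, 32).
A_1A_3 × A_1A_4 = (3802, -1924, -1506).
A_1A_2 · (A_1A_3 × A_1A_4) = 12090.
Since 12090 ≠ 0, the four points are not coplanar.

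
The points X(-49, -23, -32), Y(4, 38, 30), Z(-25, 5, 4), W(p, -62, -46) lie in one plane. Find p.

Normal to plane XYZ: n = (460, -420, 20); plane equation n·P = -13520.
Requiring n·W = -13520: (460)p + (25120) = -13520.
So p = -84.

-84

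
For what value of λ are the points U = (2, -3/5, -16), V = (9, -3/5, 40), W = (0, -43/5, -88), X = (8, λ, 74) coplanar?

Coplanarity ⇔ det[UV; UW; UX] = 0.
Expanding, this is linear in λ: (392)λ + (-10584/5) = 0.
So λ = 27/5.

27/5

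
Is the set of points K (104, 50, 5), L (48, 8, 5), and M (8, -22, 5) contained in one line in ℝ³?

Yes

KL = (-56, -42, 0), KM = (-96, -72, 0).
KL × KM = (0, 0, 0).
The cross product vanishes, so the three points are collinear.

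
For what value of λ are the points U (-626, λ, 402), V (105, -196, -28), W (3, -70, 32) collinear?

707

Collinearity requires UV × UW = 0; each component is linear in λ.
The x-component gives (-60)λ + (42420) = 0, so λ = 707.
The remaining components then also vanish.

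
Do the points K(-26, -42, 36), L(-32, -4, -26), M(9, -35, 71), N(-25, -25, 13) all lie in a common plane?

Yes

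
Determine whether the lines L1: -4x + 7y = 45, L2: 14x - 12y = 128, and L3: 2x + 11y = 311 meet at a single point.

No

Intersecting L1 and L2: solving the 2×2 system gives (x, y) = (718/25, 571/25).
Substitute into L3: (2)(718/25) + (11)(571/25) = 7717/25.
But L3 requires 311 ≠ 7717/25, so the three lines have no common point.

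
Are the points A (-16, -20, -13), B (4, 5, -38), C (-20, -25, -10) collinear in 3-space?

No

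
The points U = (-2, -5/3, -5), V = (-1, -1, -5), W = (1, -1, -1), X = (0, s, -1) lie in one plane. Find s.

Coplanarity ⇔ det[UV; UW; UX] = 0.
Expanding, this is linear in s: (-4)s + (-20/3) = 0.
So s = -5/3.

-5/3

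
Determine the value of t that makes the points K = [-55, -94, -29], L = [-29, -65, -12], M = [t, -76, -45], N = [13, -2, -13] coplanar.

Normal to plane KLN: n = (-1100, 740, 420); plane equation n·P = -21240.
Requiring n·M = -21240: (-1100)t + (-75140) = -21240.
So t = -49.

-49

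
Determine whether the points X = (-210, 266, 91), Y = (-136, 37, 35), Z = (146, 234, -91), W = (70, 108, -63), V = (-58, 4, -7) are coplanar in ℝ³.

Yes

The plane through X, Y, Z has normal n = XY × XZ = (39886, -6468, 79156) and equation n·P = -2893352.
Checking the remaining points: n·W = -2893352, n·V = -2893352.
All equal -2893352, so all 5 points lie in one plane.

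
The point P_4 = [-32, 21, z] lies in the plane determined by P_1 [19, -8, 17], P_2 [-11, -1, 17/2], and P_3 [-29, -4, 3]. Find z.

7/2

The plane through P_1, P_2, P_3 has equation −64x − 12y + 216z = 2552.
Substituting P_4: (216)z + (1796) = 2552, so z = 7/2.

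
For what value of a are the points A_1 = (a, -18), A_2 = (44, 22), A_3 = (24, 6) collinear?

Collinearity: (A_1 − A_2) must be parallel to (A_3 − A_2) = (-20, -16).
Cross-multiplying the components: (a − 44)·(-16) = (-40)·(-20).
Solving gives a = -6.

-6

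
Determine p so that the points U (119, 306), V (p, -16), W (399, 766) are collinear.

-77

Collinearity: (V − U) must be parallel to (W − U) = (280, 460).
Cross-multiplying the components: (p − 119)·(460) = (-322)·(280).
Solving gives p = -77.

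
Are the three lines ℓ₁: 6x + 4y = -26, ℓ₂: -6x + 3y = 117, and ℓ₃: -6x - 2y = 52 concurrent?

The three lines meet at one point iff the augmented coefficient matrix [aᵢ bᵢ cᵢ] has rank < 3, i.e. its determinant vanishes.
Here the determinant is 0.
It vanishes, so the lines are concurrent at (-13, 13).

Yes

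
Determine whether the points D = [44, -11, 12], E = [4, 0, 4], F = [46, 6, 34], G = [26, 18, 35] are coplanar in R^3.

With D as base: DE = (-40, 11, -8), DF = (2, 17, 22), DG = (-18, 29, 23).
DF × DG = (-247, -442, 364).
DE · (DF × DG) = 2106.
Since 2106 ≠ 0, the four points are not coplanar.

No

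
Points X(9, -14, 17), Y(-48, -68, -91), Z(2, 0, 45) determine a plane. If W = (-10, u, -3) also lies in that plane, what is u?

Coplanarity requires XY · (XZ × XW) = 0.
XY = (-57, -54, -108), XZ = (-7, 14, 28); the triple product is linear in u with coefficient 2352 and constant term 56448.
Setting it to zero: u = -24.

-24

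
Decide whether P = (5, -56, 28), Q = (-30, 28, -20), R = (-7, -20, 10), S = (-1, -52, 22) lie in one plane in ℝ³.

Yes

With P as base: PQ = (-35, 84, -48), PR = (-12, 36, -18), PS = (-6, 4, -6).
PR × PS = (-144, 36, 168).
PQ · (PR × PS) = 0.
The scalar triple product vanishes, so the four points are coplanar.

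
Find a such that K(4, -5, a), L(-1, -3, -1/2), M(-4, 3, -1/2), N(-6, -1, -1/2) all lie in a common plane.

-1/2

Coplanarity ⇔ det[KL; KM; KN] = 0.
Expanding, this is linear in a: (-24)a + (-12) = 0.
So a = -1/2.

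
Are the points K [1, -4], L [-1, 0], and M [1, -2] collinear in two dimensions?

KL = (-2, 4), KM = (0, 2).
If collinear, KM would be a scalar multiple of KL. But (-2)·(2) ≠ (4)·(0) (difference -4), so they are not parallel; the points are not collinear.

No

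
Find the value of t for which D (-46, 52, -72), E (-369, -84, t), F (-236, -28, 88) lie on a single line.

200

Collinearity requires DE × DF = 0; each component is linear in t.
The x-component gives (80)t + (-16000) = 0, so t = 200.
The remaining components then also vanish.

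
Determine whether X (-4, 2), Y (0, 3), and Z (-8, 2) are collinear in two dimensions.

XY = (4, 1), XZ = (-4, 0).
Twice the signed area of △XYZ is (4)(0) − (1)(-4) = 4.
The area is nonzero, so the three points are not collinear.

No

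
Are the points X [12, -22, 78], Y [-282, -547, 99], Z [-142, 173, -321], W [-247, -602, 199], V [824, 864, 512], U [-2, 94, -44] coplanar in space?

The plane through X, Y, Z has normal n = XY × XZ = (205380, -120540, -138180) and equation n·P = -5661600.
Checking the remaining points: n·W = -5661600, n·V = -5661600, n·U = -5661600.
All equal -5661600, so all 6 points lie in one plane.

Yes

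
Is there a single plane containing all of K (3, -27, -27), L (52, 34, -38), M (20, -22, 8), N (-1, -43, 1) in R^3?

No

The four points are coplanar iff the 3×3 determinant with rows KL, KM, KN is zero.
Rows: (49, 61, -11), (17, 5, 35), (-4, -16, 28).
Expanding along the first row: (49)(700) − (61)(616) + (-11)(-252) = -504.
Nonzero ⇒ not coplanar.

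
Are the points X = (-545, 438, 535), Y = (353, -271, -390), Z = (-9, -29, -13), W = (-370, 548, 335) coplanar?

No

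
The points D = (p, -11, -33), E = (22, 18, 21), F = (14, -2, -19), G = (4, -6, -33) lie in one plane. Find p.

Coplanarity ⇔ det[DE; DF; DG] = 0.
Expanding, this is linear in p: (-120)p + (1920) = 0.
So p = 16.

16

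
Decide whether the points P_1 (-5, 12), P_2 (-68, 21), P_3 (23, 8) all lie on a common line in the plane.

Yes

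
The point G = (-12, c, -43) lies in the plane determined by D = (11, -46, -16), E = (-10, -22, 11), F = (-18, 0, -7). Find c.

6

A normal to the plane is n = DE × DF = (-1026, -594, -270).
G lies in the plane iff n · DG = 0.
This gives (-594)c + (3564) = 0, so c = 6.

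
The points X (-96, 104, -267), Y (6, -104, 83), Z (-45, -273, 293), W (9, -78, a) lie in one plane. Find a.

Normal to plane XYZ: n = (15470, -39270, -27846); plane equation n·P = 1865682.
Requiring n·W = 1865682: (-27846)a + (3202290) = 1865682.
So a = 48.

48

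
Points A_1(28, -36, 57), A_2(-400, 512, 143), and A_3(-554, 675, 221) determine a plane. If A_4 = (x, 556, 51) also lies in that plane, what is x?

-384

The plane through A_1, A_2, A_3 has equation 28726x + 20140y + 14628z = 913084.
Substituting A_4: (28726)x + (11943868) = 913084, so x = -384.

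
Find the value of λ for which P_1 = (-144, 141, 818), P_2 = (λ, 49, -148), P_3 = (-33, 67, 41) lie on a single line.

Collinearity requires P_1P_2 × P_1P_3 = 0; each component is linear in λ.
The y-component gives (777)λ + (4662) = 0, so λ = -6.
The remaining components then also vanish.

-6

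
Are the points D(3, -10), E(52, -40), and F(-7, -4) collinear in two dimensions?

DE = (49, -30), DF = (-10, 6).
If collinear, DF would be a scalar multiple of DE. But (49)·(6) ≠ (-30)·(-10) (difference -6), so they are not parallel; the points are not collinear.

No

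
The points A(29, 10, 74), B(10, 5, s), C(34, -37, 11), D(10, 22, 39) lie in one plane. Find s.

11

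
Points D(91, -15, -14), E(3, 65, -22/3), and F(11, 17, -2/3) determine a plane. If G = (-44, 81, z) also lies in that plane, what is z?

The plane through D, E, F has equation (2560/3)x + 640y + 3584z = 53632/3.
Substituting G: (3584)z + (42880/3) = 53632/3, so z = 1.

1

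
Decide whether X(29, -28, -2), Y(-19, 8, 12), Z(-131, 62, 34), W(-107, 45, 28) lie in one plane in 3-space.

A normal to the plane through X, Y, Z is n = XY × XZ = (36, -512, 1440).
The plane has equation n·P = 12500. For W: n·W = 13428.
13428 ≠ 12500, so W is off the plane.

No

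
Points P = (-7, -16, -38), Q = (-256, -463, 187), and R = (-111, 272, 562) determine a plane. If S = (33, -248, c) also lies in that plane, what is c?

The plane through P, Q, R has equation −333000x + 126000y − 118200z = 4806600.
Substituting S: (-118200)c + (-42237000) = 4806600, so c = -398.

-398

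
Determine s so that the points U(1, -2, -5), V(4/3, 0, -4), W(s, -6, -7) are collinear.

1/3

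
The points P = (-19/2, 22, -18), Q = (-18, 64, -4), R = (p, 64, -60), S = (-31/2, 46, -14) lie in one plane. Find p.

-34

Normal to plane PQS: n = (-168, -50, 48); plane equation n·X = -368.
Requiring n·R = -368: (-168)p + (-6080) = -368.
So p = -34.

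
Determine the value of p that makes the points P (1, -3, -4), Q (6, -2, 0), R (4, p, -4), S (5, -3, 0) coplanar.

0

Coplanarity ⇔ det[PQ; PR; PS] = 0.
Expanding, this is linear in p: (4)p + (0) = 0.
So p = 0.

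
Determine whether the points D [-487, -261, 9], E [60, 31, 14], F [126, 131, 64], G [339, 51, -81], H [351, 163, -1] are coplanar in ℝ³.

No

The plane through D, E, F has normal n = DE × DF = (14100, -27020, 35428) and equation n·P = 504372.
Checking the remaining points: n·G = 532212, n·H = 509412.
Since n·G = 532212 ≠ 504372, G is off the plane and the points are not all coplanar.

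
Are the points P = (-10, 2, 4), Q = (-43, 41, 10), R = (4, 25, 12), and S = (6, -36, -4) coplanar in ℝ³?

Yes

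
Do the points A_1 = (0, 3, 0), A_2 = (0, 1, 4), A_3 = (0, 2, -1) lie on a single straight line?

No

A_1A_2 = (0, -2, 4), A_1A_3 = (0, -1, -1).
Comparing components 2 and 3: (-2)(-1) − (4)(-1) = 6 ≠ 0, so A_1A_2 and A_1A_3 are not parallel and the points are not collinear.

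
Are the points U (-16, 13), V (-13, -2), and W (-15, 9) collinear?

No

UV = (3, -15), UW = (1, -4).
Twice the signed area of △UVW is (3)(-4) − (-15)(1) = 3.
The area is nonzero, so the three points are not collinear.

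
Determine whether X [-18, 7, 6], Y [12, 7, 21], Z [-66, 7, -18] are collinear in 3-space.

Yes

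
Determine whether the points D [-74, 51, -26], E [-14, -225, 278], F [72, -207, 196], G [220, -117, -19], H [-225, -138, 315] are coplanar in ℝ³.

Yes

The plane through D, E, F has normal n = DE × DF = (17160, 31064, 24816) and equation n·P = -330792.
Checking the remaining points: n·G = -330792, n·H = -330792.
All equal -330792, so all 5 points lie in one plane.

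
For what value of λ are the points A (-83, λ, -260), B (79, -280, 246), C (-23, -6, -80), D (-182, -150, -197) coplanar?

138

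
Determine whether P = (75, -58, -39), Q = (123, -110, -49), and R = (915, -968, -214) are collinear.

PQ = (48, -52, -10), PR = (840, -910, -175).
Each component of PR is 35/2 times the corresponding component of PQ, so PR = 35/2·PQ and the points are collinear.

Yes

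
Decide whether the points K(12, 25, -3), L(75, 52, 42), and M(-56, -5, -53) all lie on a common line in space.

No

KL = (63, 27, 45), KM = (-68, -30, -50).
Comparing components 3 and 1: (45)(-68) − (63)(-50) = 90 ≠ 0, so KL and KM are not parallel and the points are not collinear.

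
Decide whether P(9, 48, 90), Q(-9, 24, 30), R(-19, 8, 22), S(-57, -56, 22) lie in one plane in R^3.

With P as base: PQ = (-18, -24, -60), PR = (-28, -40, -68), PS = (-66, -104, -68).
PR × PS = (-4352, 2584, 272).
PQ · (PR × PS) = 0.
The scalar triple product vanishes, so the four points are coplanar.

Yes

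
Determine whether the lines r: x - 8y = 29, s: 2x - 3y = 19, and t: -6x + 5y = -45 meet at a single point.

Yes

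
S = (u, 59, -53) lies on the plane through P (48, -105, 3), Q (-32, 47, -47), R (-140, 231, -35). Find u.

-38

Coplanarity requires PQ · (PR × PS) = 0.
PQ = (-80, 152, -50), PR = (-188, 336, -38); the triple product is linear in u with coefficient 11024 and constant term 418912.
Setting it to zero: u = -38.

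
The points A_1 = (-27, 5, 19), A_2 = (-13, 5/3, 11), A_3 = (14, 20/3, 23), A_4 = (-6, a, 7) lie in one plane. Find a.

0

Coplanarity ⇔ det[A_1A_2; A_1A_3; A_1A_4] = 0.
Expanding, this is linear in a: (-384)a + (0) = 0.
So a = 0.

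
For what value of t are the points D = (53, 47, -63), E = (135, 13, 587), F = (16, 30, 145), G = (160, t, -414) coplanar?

80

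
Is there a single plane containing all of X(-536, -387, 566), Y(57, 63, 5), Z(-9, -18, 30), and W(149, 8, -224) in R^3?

The four points are coplanar iff the 3×3 determinant with rows XY, XZ, XW is zero.
Rows: (593, 450, -561), (527, 369, -536), (685, 395, -790).
Expanding along the first row: (593)(-79790) − (450)(-49170) + (-561)(-44600) = -168370.
Nonzero ⇒ not coplanar.

No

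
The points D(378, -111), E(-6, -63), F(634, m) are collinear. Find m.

-143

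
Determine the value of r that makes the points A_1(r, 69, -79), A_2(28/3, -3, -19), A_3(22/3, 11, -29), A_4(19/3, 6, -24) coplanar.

28/3

The points are coplanar iff A_1A_2 · (A_1A_3 × A_1A_4) = 0.
Expanding, this is linear in r: (-20)r + (560/3) = 0.
So r = 28/3.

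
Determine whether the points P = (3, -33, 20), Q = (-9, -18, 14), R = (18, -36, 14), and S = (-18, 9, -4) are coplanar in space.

Yes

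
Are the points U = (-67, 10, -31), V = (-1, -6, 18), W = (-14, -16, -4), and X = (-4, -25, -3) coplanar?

No

With U as base: UV = (66, -16, 49), UW = (53, -26, 27), UX = (63, -35, 28).
UW × UX = (217, 217, -217).
UV · (UW × UX) = 217.
Since 217 ≠ 0, the four points are not coplanar.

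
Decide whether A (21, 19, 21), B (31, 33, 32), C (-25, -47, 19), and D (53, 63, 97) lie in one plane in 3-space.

No

With A as base: AB = (10, 14, 11), AC = (-46, -66, -2), AD = (32, 44, 76).
AC × AD = (-4928, 3432, 88).
AB · (AC × AD) = -264.
Since -264 ≠ 0, the four points are not coplanar.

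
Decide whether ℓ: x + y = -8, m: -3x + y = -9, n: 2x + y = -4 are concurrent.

No

Intersecting ℓ and m: solving the 2×2 system gives (x, y) = (1/4, -33/4).
Substitute into n: (2)(1/4) + (1)(-33/4) = -31/4.
But n requires -4 ≠ -31/4, so the three lines have no common point.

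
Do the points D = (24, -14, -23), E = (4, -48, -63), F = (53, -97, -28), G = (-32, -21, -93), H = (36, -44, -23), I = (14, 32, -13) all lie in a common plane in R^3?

The plane through D, E, F has normal n = DE × DF = (-3150, -1260, 2646) and equation n·P = -118818.
Checking the remaining points: n·G = -118818, n·H = -118818, n·I = -118818.
All equal -118818, so all 6 points lie in one plane.

Yes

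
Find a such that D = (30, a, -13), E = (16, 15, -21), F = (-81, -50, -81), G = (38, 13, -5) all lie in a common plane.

Coplanarity ⇔ det[DE; DF; DG] = 0.
Expanding, this is linear in a: (-232)a + (6728) = 0.
So a = 29.

29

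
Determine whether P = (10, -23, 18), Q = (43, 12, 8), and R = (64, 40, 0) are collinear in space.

PQ = (33, 35, -10), PR = (54, 63, -18).
Comparing components 3 and 1: (-10)(54) − (33)(-18) = 54 ≠ 0, so PQ and PR are not parallel and the points are not collinear.

No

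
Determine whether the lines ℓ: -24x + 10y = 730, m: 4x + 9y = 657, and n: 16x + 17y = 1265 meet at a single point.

The three lines meet at one point iff the augmented coefficient matrix [aᵢ bᵢ cᵢ] has rank < 3, i.e. its determinant vanishes.
Here the determinant is -6144.
Nonzero, so no common point exists.

No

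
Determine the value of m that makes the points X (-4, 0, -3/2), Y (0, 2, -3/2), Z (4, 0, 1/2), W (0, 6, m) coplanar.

-7/2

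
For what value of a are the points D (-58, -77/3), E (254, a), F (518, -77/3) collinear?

-77/3

Collinearity: (E − D) must be parallel to (F − D) = (576, 0).
Cross-multiplying the components: (a − (-77/3))·(576) = (312)·(0).
Solving gives a = -77/3.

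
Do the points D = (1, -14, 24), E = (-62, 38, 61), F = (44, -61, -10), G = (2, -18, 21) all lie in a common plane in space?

A normal to the plane through D, E, F is n = DE × DF = (-29, -551, 725).
The plane has equation n·P = 25085. For G: n·G = 25085.
Equal, so G lies in the plane and all four are coplanar.

Yes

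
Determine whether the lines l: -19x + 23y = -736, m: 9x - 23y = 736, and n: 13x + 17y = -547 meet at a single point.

No

Intersecting l and m: solving the 2×2 system gives (x, y) = (0, -32).
Substitute into n: (13)(0) + (17)(-32) = -544.
But n requires -547 ≠ -544, so the three lines have no common point.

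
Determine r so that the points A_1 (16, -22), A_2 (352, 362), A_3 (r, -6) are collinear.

30

The three points are collinear iff det[A_1A_2; A_1A_3] = 0.
This determinant is linear in r: (-384)r + (11520) = 0, so r = 30.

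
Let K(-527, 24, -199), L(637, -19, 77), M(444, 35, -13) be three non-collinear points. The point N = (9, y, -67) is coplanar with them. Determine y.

-1

Coplanarity requires KL · (KM × KN) = 0.
KL = (1164, -43, 276), KM = (971, 11, 186); the triple product is linear in y with coefficient 51492 and constant term 51492.
Setting it to zero: y = -1.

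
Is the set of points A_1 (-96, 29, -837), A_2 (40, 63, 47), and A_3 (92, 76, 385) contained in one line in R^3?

Yes

A_1A_2 = (136, 34, 884), A_1A_3 = (188, 47, 1222).
A_1A_2 × A_1A_3 = (0, 0, 0).
The cross product vanishes, so the three points are collinear.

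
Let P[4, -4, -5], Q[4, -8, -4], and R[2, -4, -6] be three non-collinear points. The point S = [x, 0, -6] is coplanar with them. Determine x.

A normal to the plane is n = PQ × PR = (4, -2, -8).
S lies in the plane iff n · PS = 0.
This gives (4)x + (-16) = 0, so x = 4.

4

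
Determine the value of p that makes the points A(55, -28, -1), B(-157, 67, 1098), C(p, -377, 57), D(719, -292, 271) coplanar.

Normal to plane ABD: n = (315976, 787400, -7112); plane equation n·P = -4661408.
Requiring n·C = -4661408: (315976)p + (-297255184) = -4661408.
So p = 926.

926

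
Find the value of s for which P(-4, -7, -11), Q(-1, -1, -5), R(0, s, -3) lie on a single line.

1

Direction PQ = (3, 6, 6). From the x-coordinate of R, the parameter along the line is τ = (0 − (-4))/3 = 4/3.
Then s = (-7) + 4/3·(6) = 1.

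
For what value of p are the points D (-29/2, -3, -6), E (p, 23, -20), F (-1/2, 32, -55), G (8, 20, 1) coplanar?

7/2

Coplanarity ⇔ det[DE; DF; DG] = 0.
Expanding, this is linear in p: (1372)p + (-4802) = 0.
So p = 7/2.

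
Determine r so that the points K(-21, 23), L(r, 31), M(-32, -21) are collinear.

-19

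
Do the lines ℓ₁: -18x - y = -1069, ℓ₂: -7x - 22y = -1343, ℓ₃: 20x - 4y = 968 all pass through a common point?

No

Lines aᵢx + bᵢy = cᵢ with pairwise distinct directions are concurrent exactly when det[aᵢ bᵢ cᵢ] = 0.
Here the determinant is -184.
Nonzero, so no common point exists.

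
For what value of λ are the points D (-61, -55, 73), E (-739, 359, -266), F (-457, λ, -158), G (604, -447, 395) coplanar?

The points are coplanar iff DE · (DF × DG) = 0.
Expanding, this is linear in λ: (7119)λ + (-1644489) = 0.
So λ = 231.

231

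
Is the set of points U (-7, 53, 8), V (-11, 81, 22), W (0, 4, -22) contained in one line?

No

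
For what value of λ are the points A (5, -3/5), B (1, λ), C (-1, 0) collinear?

The three points are collinear iff det[AB; AC] = 0.
This determinant is linear in λ: (6)λ + (6/5) = 0, so λ = -1/5.

-1/5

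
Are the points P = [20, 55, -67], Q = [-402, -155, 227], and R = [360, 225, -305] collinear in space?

PQ = (-422, -210, 294), PR = (340, 170, -238).
PQ × PR = (0, -476, -340).
The cross product is nonzero, so the points do not lie on one line.

No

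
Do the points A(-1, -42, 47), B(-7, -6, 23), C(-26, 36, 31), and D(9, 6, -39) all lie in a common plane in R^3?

With A as base: AB = (-6, 36, -24), AC = (-25, 78, -16), AD = (10, 48, -86).
AC × AD = (-5940, -2310, -1980).
AB · (AC × AD) = 0.
The scalar triple product vanishes, so the four points are coplanar.

Yes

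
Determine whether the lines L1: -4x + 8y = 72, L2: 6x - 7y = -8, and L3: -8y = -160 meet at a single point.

Yes

Lines aᵢx + bᵢy = cᵢ with pairwise distinct directions are concurrent exactly when det[aᵢ bᵢ cᵢ] = 0.
Here the determinant is 0.
It vanishes, so the lines are concurrent at (22, 20).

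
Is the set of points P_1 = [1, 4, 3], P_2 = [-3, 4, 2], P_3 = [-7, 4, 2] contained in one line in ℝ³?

No

P_1P_2 = (-4, 0, -1), P_1P_3 = (-8, 0, -1).
P_1P_2 × P_1P_3 = (0, 4, 0).
The cross product is nonzero, so the points do not lie on one line.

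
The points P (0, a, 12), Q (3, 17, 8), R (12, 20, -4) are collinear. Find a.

16

Collinearity requires PQ × PR = 0; each component is linear in a.
The x-component gives (12)a + (-192) = 0, so a = 16.
The remaining components then also vanish.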